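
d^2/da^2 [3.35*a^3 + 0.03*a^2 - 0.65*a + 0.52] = 20.1*a + 0.06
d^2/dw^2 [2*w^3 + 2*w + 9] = 12*w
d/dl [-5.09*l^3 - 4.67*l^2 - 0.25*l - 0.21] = -15.27*l^2 - 9.34*l - 0.25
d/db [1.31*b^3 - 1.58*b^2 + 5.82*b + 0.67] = 3.93*b^2 - 3.16*b + 5.82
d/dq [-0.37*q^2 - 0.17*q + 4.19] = -0.74*q - 0.17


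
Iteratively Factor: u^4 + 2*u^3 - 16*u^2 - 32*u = (u - 4)*(u^3 + 6*u^2 + 8*u) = u*(u - 4)*(u^2 + 6*u + 8) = u*(u - 4)*(u + 2)*(u + 4)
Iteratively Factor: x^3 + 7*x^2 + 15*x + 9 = (x + 1)*(x^2 + 6*x + 9) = (x + 1)*(x + 3)*(x + 3)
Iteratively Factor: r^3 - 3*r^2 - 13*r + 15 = (r + 3)*(r^2 - 6*r + 5) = (r - 1)*(r + 3)*(r - 5)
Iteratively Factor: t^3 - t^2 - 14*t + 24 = (t - 2)*(t^2 + t - 12) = (t - 2)*(t + 4)*(t - 3)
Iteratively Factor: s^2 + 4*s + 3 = (s + 1)*(s + 3)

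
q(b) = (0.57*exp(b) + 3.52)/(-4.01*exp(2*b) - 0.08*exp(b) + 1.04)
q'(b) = (0.57*exp(b) + 3.52)*(8.02*exp(2*b) + 0.08*exp(b))/(-4.01*exp(2*b) - 0.08*exp(b) + 1.04)^2 + 0.57*exp(b)/(-4.01*exp(2*b) - 0.08*exp(b) + 1.04) = (2.2857*exp(2*b) + 28.2304*exp(b) + 0.8744)*exp(b)/(16.0801*exp(4*b) + 0.6416*exp(3*b) - 8.3344*exp(2*b) - 0.1664*exp(b) + 1.0816)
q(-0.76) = 30.16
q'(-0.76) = 432.46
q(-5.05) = 3.39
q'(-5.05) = 0.01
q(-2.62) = 3.52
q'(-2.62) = 0.21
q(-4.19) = 3.40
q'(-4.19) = 0.02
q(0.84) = -0.23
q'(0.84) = 0.43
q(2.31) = -0.02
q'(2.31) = 0.03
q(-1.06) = 7.00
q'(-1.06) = 13.43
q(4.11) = -0.00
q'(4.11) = 0.00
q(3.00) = -0.00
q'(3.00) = 0.01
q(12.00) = 0.00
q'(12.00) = 0.00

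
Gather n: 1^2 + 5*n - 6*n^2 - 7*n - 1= -6*n^2 - 2*n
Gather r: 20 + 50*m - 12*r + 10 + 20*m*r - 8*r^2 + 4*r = 50*m - 8*r^2 + r*(20*m - 8) + 30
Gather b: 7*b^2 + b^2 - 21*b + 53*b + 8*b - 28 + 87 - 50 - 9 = 8*b^2 + 40*b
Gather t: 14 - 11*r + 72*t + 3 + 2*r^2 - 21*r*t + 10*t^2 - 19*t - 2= 2*r^2 - 11*r + 10*t^2 + t*(53 - 21*r) + 15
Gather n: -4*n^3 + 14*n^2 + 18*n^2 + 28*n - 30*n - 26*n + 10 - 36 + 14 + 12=-4*n^3 + 32*n^2 - 28*n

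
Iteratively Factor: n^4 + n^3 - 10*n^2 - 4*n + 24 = (n + 2)*(n^3 - n^2 - 8*n + 12) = (n + 2)*(n + 3)*(n^2 - 4*n + 4) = (n - 2)*(n + 2)*(n + 3)*(n - 2)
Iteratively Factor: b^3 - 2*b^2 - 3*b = (b + 1)*(b^2 - 3*b) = b*(b + 1)*(b - 3)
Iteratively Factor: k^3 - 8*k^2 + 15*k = (k)*(k^2 - 8*k + 15) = k*(k - 5)*(k - 3)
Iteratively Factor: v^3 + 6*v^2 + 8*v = (v + 4)*(v^2 + 2*v) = v*(v + 4)*(v + 2)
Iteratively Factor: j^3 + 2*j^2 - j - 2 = (j - 1)*(j^2 + 3*j + 2) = (j - 1)*(j + 2)*(j + 1)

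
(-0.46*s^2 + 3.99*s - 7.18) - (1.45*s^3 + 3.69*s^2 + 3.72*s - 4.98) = -1.45*s^3 - 4.15*s^2 + 0.27*s - 2.2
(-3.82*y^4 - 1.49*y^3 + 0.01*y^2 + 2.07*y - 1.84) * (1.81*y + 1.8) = -6.9142*y^5 - 9.5729*y^4 - 2.6639*y^3 + 3.7647*y^2 + 0.3956*y - 3.312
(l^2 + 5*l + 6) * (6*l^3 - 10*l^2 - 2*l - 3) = 6*l^5 + 20*l^4 - 16*l^3 - 73*l^2 - 27*l - 18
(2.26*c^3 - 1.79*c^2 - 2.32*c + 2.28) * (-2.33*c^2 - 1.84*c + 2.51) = -5.2658*c^5 + 0.0123000000000006*c^4 + 14.3718*c^3 - 5.5365*c^2 - 10.0184*c + 5.7228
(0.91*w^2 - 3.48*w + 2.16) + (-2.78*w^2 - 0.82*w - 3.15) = -1.87*w^2 - 4.3*w - 0.99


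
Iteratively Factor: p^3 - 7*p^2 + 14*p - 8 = (p - 1)*(p^2 - 6*p + 8) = (p - 4)*(p - 1)*(p - 2)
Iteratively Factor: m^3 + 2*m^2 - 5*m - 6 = (m + 3)*(m^2 - m - 2) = (m - 2)*(m + 3)*(m + 1)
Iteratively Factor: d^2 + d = (d)*(d + 1)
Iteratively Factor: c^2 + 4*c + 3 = (c + 3)*(c + 1)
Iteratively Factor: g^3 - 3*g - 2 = (g + 1)*(g^2 - g - 2) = (g - 2)*(g + 1)*(g + 1)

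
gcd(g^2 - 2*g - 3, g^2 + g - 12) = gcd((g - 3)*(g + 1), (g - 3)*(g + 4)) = g - 3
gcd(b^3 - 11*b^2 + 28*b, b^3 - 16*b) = b^2 - 4*b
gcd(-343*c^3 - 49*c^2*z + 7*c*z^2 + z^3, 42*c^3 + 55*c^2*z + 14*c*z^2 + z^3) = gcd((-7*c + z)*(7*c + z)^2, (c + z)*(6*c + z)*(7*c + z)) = 7*c + z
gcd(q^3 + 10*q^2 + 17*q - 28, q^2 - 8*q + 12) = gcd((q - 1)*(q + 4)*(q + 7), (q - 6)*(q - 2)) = 1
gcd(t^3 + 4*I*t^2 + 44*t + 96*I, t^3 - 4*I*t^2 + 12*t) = t^2 - 4*I*t + 12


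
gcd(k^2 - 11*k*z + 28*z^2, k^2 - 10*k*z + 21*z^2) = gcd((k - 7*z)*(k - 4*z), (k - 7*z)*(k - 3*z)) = -k + 7*z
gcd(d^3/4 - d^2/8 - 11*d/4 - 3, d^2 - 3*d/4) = 1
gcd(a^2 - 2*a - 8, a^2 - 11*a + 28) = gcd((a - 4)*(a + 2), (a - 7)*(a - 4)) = a - 4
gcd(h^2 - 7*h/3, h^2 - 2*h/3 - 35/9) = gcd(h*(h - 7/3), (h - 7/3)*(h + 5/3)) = h - 7/3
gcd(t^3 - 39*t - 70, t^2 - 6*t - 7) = t - 7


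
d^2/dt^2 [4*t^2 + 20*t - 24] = 8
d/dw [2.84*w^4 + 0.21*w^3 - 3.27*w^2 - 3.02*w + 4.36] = 11.36*w^3 + 0.63*w^2 - 6.54*w - 3.02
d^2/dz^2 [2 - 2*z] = 0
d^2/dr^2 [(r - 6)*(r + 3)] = 2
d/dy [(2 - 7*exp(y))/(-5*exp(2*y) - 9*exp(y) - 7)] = (-35*exp(2*y) + 20*exp(y) + 67)*exp(y)/(25*exp(4*y) + 90*exp(3*y) + 151*exp(2*y) + 126*exp(y) + 49)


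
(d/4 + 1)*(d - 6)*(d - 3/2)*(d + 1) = d^4/4 - 5*d^3/8 - 49*d^2/8 + 15*d/4 + 9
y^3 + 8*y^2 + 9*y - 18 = (y - 1)*(y + 3)*(y + 6)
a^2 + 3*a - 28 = (a - 4)*(a + 7)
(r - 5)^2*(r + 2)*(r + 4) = r^4 - 4*r^3 - 27*r^2 + 70*r + 200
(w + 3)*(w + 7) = w^2 + 10*w + 21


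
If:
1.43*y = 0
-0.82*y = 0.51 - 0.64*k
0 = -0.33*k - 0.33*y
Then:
No Solution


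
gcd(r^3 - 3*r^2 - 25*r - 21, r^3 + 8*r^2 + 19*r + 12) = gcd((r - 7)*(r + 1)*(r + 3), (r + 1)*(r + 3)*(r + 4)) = r^2 + 4*r + 3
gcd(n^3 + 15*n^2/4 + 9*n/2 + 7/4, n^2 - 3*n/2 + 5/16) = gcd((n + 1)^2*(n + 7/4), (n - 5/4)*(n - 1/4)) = 1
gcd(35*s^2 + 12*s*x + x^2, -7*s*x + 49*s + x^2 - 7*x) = 1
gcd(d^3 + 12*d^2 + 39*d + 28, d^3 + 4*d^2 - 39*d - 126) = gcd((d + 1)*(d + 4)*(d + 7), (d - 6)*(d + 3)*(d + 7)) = d + 7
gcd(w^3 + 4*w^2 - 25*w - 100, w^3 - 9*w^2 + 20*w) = w - 5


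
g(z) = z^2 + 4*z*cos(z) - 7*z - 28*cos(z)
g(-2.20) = 41.90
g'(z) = -4*z*sin(z) + 2*z + 28*sin(z) + 4*cos(z) - 7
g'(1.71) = 16.82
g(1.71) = -6.11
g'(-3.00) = -22.60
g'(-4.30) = 24.21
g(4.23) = -6.58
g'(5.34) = 0.65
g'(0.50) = 9.98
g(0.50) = -26.07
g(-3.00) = 69.60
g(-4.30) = 66.71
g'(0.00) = -3.00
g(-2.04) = 34.79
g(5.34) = -12.76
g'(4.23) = -10.21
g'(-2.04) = -45.14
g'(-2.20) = -43.51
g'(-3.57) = -0.21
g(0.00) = -28.00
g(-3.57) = 76.19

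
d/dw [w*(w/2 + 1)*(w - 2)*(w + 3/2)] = 2*w^3 + 9*w^2/4 - 4*w - 3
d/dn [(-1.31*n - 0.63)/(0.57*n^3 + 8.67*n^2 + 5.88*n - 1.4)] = (1.4934*n^3 + 12.435*n^2 + 10.9242*n + 5.5384)/(0.3249*n^6 + 9.8838*n^5 + 81.8721*n^4 + 100.3632*n^3 + 10.2984*n^2 - 16.464*n + 1.96)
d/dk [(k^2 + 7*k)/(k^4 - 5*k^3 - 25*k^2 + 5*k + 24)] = (-k*(k + 7)*(4*k^3 - 15*k^2 - 50*k + 5) + (2*k + 7)*(k^4 - 5*k^3 - 25*k^2 + 5*k + 24))/(k^4 - 5*k^3 - 25*k^2 + 5*k + 24)^2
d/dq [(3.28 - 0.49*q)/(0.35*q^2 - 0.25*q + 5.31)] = (0.1715*q^2 - 2.296*q - 1.7819)/(0.1225*q^4 - 0.175*q^3 + 3.7795*q^2 - 2.655*q + 28.1961)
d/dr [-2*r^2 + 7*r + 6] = 7 - 4*r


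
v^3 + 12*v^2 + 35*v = v*(v + 5)*(v + 7)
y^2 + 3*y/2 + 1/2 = (y + 1/2)*(y + 1)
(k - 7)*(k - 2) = k^2 - 9*k + 14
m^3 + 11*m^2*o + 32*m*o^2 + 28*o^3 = (m + 2*o)^2*(m + 7*o)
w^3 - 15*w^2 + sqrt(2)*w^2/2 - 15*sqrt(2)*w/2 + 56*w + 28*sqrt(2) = (w - 8)*(w - 7)*(w + sqrt(2)/2)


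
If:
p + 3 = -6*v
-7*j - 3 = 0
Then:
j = -3/7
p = -6*v - 3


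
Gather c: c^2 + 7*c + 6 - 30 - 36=c^2 + 7*c - 60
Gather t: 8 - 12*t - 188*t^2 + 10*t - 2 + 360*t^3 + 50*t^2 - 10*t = 360*t^3 - 138*t^2 - 12*t + 6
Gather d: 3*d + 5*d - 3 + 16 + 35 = 8*d + 48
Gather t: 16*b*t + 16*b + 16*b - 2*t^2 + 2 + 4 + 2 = 16*b*t + 32*b - 2*t^2 + 8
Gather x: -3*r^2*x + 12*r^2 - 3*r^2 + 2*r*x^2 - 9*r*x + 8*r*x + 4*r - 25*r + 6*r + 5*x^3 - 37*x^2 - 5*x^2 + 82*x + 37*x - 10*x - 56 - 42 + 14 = 9*r^2 - 15*r + 5*x^3 + x^2*(2*r - 42) + x*(-3*r^2 - r + 109) - 84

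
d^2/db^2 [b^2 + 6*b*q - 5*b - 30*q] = 2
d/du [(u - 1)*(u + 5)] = 2*u + 4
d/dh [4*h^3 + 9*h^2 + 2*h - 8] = 12*h^2 + 18*h + 2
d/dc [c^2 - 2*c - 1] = 2*c - 2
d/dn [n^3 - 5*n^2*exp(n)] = n*(-5*n*exp(n) + 3*n - 10*exp(n))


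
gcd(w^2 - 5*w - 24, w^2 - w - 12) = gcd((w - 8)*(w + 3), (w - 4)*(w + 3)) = w + 3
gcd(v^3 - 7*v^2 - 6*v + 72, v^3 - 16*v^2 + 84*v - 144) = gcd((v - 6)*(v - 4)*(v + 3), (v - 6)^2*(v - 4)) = v^2 - 10*v + 24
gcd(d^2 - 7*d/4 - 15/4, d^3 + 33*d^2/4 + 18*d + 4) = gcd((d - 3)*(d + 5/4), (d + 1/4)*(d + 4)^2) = 1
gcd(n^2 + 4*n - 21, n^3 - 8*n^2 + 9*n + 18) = n - 3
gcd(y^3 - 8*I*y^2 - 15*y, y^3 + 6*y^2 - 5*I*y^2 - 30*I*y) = y^2 - 5*I*y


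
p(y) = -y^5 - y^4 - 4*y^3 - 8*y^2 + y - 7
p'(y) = -5*y^4 - 4*y^3 - 12*y^2 - 16*y + 1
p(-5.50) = 4528.78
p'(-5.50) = -4183.81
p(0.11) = -6.99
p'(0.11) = -0.91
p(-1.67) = -7.14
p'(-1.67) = -26.01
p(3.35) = -791.67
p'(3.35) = -967.37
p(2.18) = -156.10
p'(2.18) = -245.28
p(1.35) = -37.88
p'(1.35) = -68.92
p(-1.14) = -12.37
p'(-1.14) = 1.13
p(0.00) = -7.00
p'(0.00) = 1.00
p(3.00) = -508.00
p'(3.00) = -668.00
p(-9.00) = 54740.00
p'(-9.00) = -30716.00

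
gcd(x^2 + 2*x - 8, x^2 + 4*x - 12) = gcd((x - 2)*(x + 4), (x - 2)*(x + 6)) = x - 2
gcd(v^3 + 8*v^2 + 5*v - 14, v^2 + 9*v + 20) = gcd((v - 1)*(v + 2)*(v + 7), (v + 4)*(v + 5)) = 1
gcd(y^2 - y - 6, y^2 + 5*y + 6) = y + 2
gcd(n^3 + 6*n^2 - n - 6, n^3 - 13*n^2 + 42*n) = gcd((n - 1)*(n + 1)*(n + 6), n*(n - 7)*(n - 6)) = 1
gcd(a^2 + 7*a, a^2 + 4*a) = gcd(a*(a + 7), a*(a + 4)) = a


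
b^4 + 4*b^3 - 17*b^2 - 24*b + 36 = (b - 3)*(b - 1)*(b + 2)*(b + 6)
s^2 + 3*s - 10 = (s - 2)*(s + 5)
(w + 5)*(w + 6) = w^2 + 11*w + 30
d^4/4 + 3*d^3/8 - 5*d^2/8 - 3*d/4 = d*(d/2 + 1/2)*(d/2 + 1)*(d - 3/2)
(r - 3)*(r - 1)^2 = r^3 - 5*r^2 + 7*r - 3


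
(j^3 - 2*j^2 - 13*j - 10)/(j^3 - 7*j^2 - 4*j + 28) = (j^2 - 4*j - 5)/(j^2 - 9*j + 14)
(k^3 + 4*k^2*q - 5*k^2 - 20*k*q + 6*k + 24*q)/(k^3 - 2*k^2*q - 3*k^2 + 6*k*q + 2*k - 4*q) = (-k^2 - 4*k*q + 3*k + 12*q)/(-k^2 + 2*k*q + k - 2*q)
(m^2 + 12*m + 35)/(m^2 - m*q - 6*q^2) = (-m^2 - 12*m - 35)/(-m^2 + m*q + 6*q^2)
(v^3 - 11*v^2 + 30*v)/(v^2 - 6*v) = v - 5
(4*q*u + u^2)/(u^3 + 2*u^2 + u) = (4*q + u)/(u^2 + 2*u + 1)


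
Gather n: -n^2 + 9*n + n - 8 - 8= -n^2 + 10*n - 16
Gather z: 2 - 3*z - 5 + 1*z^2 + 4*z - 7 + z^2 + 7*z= 2*z^2 + 8*z - 10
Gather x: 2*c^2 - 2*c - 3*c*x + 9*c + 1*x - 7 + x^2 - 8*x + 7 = 2*c^2 + 7*c + x^2 + x*(-3*c - 7)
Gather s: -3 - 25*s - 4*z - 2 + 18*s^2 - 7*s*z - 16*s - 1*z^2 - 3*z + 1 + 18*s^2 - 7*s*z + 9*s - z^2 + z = 36*s^2 + s*(-14*z - 32) - 2*z^2 - 6*z - 4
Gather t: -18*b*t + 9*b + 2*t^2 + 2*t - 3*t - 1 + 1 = 9*b + 2*t^2 + t*(-18*b - 1)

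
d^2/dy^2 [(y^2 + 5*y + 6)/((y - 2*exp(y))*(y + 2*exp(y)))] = 2*(8*y^4*exp(2*y) + 24*y^3*exp(2*y) + 5*y^3 + 32*y^2*exp(4*y) - 60*y^2*exp(2*y) + 18*y^2 + 96*y*exp(4*y) - 132*y*exp(2*y) + 48*exp(4*y) + 24*exp(2*y))/(y^6 - 12*y^4*exp(2*y) + 48*y^2*exp(4*y) - 64*exp(6*y))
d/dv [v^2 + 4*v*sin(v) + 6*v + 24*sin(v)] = 4*v*cos(v) + 2*v + 4*sin(v) + 24*cos(v) + 6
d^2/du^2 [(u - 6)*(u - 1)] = 2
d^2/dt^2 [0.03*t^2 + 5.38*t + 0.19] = 0.0600000000000000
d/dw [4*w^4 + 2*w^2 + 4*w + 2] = 16*w^3 + 4*w + 4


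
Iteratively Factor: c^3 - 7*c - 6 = (c + 1)*(c^2 - c - 6) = (c - 3)*(c + 1)*(c + 2)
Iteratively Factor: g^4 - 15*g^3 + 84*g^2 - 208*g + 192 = (g - 4)*(g^3 - 11*g^2 + 40*g - 48) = (g - 4)*(g - 3)*(g^2 - 8*g + 16) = (g - 4)^2*(g - 3)*(g - 4)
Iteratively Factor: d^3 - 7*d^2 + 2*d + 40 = (d - 5)*(d^2 - 2*d - 8) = (d - 5)*(d + 2)*(d - 4)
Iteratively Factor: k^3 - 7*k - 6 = (k + 1)*(k^2 - k - 6) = (k + 1)*(k + 2)*(k - 3)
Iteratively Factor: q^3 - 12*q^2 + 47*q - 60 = (q - 5)*(q^2 - 7*q + 12) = (q - 5)*(q - 4)*(q - 3)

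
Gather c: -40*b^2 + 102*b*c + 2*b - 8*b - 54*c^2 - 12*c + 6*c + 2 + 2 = -40*b^2 - 6*b - 54*c^2 + c*(102*b - 6) + 4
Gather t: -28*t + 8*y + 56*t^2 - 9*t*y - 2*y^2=56*t^2 + t*(-9*y - 28) - 2*y^2 + 8*y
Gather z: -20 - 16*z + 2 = -16*z - 18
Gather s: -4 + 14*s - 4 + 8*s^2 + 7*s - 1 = 8*s^2 + 21*s - 9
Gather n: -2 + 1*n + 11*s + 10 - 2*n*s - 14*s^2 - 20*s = n*(1 - 2*s) - 14*s^2 - 9*s + 8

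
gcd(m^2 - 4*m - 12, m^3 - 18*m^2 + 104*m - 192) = m - 6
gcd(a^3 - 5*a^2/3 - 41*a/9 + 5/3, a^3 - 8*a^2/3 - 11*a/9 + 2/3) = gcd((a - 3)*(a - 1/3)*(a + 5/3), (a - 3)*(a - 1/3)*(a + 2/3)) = a^2 - 10*a/3 + 1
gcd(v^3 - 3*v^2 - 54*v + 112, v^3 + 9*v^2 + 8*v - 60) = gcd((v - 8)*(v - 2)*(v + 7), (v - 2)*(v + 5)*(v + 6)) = v - 2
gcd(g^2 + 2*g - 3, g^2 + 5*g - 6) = g - 1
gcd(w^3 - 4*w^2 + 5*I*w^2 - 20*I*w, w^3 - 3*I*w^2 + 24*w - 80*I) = w + 5*I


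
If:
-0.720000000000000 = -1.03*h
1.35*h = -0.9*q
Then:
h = 0.70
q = -1.05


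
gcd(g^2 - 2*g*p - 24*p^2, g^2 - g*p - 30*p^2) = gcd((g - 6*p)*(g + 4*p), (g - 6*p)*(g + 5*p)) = -g + 6*p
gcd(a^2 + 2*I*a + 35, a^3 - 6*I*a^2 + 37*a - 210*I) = a - 5*I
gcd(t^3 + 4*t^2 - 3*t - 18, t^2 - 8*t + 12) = t - 2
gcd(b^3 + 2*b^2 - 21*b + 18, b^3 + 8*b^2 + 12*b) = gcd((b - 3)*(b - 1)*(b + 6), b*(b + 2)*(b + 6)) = b + 6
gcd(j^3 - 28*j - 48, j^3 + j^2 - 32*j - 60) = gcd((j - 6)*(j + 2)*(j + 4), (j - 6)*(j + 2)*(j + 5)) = j^2 - 4*j - 12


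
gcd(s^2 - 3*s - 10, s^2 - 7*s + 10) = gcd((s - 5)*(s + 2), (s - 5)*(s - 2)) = s - 5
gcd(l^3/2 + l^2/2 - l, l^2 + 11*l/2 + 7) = l + 2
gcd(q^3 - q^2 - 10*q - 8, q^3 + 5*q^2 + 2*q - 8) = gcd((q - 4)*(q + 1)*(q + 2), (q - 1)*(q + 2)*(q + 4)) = q + 2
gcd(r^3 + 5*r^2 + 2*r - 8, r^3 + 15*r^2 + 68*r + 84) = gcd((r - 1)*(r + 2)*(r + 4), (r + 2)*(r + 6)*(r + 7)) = r + 2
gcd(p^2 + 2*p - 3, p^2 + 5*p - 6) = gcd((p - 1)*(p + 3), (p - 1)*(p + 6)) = p - 1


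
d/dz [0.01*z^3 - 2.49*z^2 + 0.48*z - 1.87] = 0.03*z^2 - 4.98*z + 0.48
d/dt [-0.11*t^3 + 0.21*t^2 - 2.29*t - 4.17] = -0.33*t^2 + 0.42*t - 2.29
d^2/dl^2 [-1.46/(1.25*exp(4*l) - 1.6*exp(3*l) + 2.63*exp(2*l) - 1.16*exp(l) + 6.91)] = (-1.46*(5.0*exp(3*l) - 4.8*exp(2*l) + 5.26*exp(l) - 1.16)*(10.0*exp(3*l) - 9.6*exp(2*l) + 10.52*exp(l) - 2.32)*exp(l) + (29.2*exp(3*l) - 21.024*exp(2*l) + 15.3592*exp(l) - 1.6936)*(1.25*exp(4*l) - 1.6*exp(3*l) + 2.63*exp(2*l) - 1.16*exp(l) + 6.91))*exp(l)/(1.25*exp(4*l) - 1.6*exp(3*l) + 2.63*exp(2*l) - 1.16*exp(l) + 6.91)^3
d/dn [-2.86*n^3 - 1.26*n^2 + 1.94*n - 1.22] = -8.58*n^2 - 2.52*n + 1.94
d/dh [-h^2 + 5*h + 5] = 5 - 2*h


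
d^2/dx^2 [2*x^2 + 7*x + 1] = 4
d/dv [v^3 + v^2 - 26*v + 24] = 3*v^2 + 2*v - 26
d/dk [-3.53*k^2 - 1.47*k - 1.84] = -7.06*k - 1.47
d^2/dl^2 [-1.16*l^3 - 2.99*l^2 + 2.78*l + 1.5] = -6.96*l - 5.98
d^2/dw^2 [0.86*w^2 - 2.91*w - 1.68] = 1.72000000000000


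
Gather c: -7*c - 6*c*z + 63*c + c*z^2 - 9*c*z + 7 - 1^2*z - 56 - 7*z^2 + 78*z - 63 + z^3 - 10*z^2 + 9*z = c*(z^2 - 15*z + 56) + z^3 - 17*z^2 + 86*z - 112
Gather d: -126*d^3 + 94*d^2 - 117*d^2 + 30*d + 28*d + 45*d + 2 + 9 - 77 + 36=-126*d^3 - 23*d^2 + 103*d - 30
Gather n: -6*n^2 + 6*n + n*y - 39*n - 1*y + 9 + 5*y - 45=-6*n^2 + n*(y - 33) + 4*y - 36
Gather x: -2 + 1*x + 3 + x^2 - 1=x^2 + x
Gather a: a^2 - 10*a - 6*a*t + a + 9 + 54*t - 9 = a^2 + a*(-6*t - 9) + 54*t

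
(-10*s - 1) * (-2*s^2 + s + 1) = 20*s^3 - 8*s^2 - 11*s - 1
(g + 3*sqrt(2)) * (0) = 0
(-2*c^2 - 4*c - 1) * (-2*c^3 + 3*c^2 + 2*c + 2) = 4*c^5 + 2*c^4 - 14*c^3 - 15*c^2 - 10*c - 2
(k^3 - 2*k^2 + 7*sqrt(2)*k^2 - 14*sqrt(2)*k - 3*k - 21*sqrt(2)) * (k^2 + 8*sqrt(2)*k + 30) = k^5 - 2*k^4 + 15*sqrt(2)*k^4 - 30*sqrt(2)*k^3 + 139*k^3 - 284*k^2 + 165*sqrt(2)*k^2 - 420*sqrt(2)*k - 426*k - 630*sqrt(2)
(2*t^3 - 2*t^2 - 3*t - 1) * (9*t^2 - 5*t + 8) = 18*t^5 - 28*t^4 - t^3 - 10*t^2 - 19*t - 8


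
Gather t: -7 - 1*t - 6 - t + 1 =-2*t - 12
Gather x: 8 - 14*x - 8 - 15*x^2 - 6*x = -15*x^2 - 20*x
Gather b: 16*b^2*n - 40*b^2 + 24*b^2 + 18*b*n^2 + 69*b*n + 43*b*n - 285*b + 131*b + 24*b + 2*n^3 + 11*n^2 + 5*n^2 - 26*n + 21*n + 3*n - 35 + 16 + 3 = b^2*(16*n - 16) + b*(18*n^2 + 112*n - 130) + 2*n^3 + 16*n^2 - 2*n - 16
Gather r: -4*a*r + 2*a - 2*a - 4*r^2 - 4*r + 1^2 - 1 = -4*r^2 + r*(-4*a - 4)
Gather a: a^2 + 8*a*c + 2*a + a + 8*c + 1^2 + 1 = a^2 + a*(8*c + 3) + 8*c + 2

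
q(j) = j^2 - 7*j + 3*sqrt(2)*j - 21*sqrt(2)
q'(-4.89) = -12.54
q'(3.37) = 3.98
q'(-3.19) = -9.14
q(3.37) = -27.63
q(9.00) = 26.49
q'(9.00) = 15.24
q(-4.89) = 7.70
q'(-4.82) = -12.40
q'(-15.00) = -32.76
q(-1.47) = -23.48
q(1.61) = -31.55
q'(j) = 2*j - 7 + 3*sqrt(2)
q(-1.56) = -22.96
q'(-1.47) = -5.70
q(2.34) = -30.68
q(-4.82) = 6.82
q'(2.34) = 1.92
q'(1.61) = 0.46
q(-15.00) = 236.66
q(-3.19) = -10.73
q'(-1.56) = -5.88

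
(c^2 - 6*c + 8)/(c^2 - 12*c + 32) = (c - 2)/(c - 8)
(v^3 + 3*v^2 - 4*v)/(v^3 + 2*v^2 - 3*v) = (v + 4)/(v + 3)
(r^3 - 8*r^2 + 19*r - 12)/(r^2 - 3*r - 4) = (r^2 - 4*r + 3)/(r + 1)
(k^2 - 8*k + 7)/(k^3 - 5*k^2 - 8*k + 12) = (k - 7)/(k^2 - 4*k - 12)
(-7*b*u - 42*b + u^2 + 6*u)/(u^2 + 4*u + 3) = (-7*b*u - 42*b + u^2 + 6*u)/(u^2 + 4*u + 3)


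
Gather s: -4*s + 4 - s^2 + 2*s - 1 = -s^2 - 2*s + 3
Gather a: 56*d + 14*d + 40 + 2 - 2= 70*d + 40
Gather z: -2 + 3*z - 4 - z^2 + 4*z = -z^2 + 7*z - 6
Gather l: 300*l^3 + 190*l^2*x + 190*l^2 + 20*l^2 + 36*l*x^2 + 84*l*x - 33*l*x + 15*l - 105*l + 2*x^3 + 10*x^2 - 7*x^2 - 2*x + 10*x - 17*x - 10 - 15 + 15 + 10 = 300*l^3 + l^2*(190*x + 210) + l*(36*x^2 + 51*x - 90) + 2*x^3 + 3*x^2 - 9*x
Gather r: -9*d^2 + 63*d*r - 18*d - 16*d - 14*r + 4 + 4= -9*d^2 - 34*d + r*(63*d - 14) + 8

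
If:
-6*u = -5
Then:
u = 5/6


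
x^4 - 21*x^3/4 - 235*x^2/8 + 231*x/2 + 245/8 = (x - 7)*(x - 7/2)*(x + 1/4)*(x + 5)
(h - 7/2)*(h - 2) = h^2 - 11*h/2 + 7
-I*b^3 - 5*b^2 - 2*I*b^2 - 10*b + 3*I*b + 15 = (b + 3)*(b - 5*I)*(-I*b + I)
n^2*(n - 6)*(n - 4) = n^4 - 10*n^3 + 24*n^2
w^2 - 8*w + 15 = (w - 5)*(w - 3)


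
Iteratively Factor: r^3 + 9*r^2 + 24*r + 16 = (r + 4)*(r^2 + 5*r + 4) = (r + 1)*(r + 4)*(r + 4)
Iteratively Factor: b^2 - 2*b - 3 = (b - 3)*(b + 1)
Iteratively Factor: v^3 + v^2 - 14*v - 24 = (v + 2)*(v^2 - v - 12) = (v + 2)*(v + 3)*(v - 4)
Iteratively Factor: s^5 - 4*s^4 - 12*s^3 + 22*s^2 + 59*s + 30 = (s + 1)*(s^4 - 5*s^3 - 7*s^2 + 29*s + 30) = (s + 1)^2*(s^3 - 6*s^2 - s + 30) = (s - 3)*(s + 1)^2*(s^2 - 3*s - 10) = (s - 5)*(s - 3)*(s + 1)^2*(s + 2)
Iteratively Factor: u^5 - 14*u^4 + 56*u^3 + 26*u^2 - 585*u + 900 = (u - 5)*(u^4 - 9*u^3 + 11*u^2 + 81*u - 180) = (u - 5)*(u - 4)*(u^3 - 5*u^2 - 9*u + 45) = (u - 5)*(u - 4)*(u - 3)*(u^2 - 2*u - 15) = (u - 5)*(u - 4)*(u - 3)*(u + 3)*(u - 5)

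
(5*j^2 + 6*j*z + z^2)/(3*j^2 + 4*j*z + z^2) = (5*j + z)/(3*j + z)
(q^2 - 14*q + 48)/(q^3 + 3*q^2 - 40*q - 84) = (q - 8)/(q^2 + 9*q + 14)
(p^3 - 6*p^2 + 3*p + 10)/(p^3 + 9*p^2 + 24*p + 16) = (p^2 - 7*p + 10)/(p^2 + 8*p + 16)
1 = 1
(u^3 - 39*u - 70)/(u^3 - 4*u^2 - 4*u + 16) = (u^2 - 2*u - 35)/(u^2 - 6*u + 8)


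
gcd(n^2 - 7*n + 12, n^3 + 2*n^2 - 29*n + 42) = n - 3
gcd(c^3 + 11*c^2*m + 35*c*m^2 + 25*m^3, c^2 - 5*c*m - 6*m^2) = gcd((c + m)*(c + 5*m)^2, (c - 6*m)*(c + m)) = c + m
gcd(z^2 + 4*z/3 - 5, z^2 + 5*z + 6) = z + 3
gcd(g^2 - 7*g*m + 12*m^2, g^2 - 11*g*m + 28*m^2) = g - 4*m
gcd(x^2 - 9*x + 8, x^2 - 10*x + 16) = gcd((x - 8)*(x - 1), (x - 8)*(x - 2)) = x - 8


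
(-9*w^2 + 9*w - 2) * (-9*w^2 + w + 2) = 81*w^4 - 90*w^3 + 9*w^2 + 16*w - 4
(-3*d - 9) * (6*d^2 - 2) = -18*d^3 - 54*d^2 + 6*d + 18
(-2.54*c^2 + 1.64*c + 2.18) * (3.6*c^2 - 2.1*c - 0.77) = -9.144*c^4 + 11.238*c^3 + 6.3598*c^2 - 5.8408*c - 1.6786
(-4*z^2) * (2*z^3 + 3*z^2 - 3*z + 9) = -8*z^5 - 12*z^4 + 12*z^3 - 36*z^2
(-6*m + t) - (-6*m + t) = 0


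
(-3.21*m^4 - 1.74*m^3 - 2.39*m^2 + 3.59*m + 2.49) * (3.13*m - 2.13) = -10.0473*m^5 + 1.3911*m^4 - 3.7745*m^3 + 16.3274*m^2 + 0.147000000000001*m - 5.3037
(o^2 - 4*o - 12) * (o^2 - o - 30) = o^4 - 5*o^3 - 38*o^2 + 132*o + 360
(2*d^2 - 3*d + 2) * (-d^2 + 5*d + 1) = -2*d^4 + 13*d^3 - 15*d^2 + 7*d + 2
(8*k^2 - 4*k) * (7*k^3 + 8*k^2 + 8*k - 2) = 56*k^5 + 36*k^4 + 32*k^3 - 48*k^2 + 8*k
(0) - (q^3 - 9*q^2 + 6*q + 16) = -q^3 + 9*q^2 - 6*q - 16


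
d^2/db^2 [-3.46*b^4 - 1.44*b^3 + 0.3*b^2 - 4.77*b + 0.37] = -41.52*b^2 - 8.64*b + 0.6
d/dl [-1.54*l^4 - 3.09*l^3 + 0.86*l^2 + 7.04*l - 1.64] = -6.16*l^3 - 9.27*l^2 + 1.72*l + 7.04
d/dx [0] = 0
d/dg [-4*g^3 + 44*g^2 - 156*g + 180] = -12*g^2 + 88*g - 156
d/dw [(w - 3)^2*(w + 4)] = (w - 3)*(3*w + 5)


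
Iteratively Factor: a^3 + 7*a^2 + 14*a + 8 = (a + 1)*(a^2 + 6*a + 8) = (a + 1)*(a + 4)*(a + 2)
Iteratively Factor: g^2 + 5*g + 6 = (g + 2)*(g + 3)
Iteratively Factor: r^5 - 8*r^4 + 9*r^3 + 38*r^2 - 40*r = (r + 2)*(r^4 - 10*r^3 + 29*r^2 - 20*r) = (r - 1)*(r + 2)*(r^3 - 9*r^2 + 20*r) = r*(r - 1)*(r + 2)*(r^2 - 9*r + 20) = r*(r - 5)*(r - 1)*(r + 2)*(r - 4)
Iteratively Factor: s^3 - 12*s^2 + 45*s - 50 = (s - 2)*(s^2 - 10*s + 25) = (s - 5)*(s - 2)*(s - 5)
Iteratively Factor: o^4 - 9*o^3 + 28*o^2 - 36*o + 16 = (o - 1)*(o^3 - 8*o^2 + 20*o - 16) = (o - 2)*(o - 1)*(o^2 - 6*o + 8) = (o - 4)*(o - 2)*(o - 1)*(o - 2)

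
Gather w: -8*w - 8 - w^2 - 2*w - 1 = -w^2 - 10*w - 9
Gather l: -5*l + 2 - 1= 1 - 5*l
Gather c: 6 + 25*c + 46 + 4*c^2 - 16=4*c^2 + 25*c + 36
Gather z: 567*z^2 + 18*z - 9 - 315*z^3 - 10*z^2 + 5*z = -315*z^3 + 557*z^2 + 23*z - 9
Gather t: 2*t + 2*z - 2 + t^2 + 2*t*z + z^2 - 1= t^2 + t*(2*z + 2) + z^2 + 2*z - 3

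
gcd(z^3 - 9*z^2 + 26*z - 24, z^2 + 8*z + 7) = 1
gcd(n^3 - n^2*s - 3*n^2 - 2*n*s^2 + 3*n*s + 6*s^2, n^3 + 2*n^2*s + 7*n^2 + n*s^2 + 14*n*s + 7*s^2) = n + s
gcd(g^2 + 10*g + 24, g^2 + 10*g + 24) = g^2 + 10*g + 24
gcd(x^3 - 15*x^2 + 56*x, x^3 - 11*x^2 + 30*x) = x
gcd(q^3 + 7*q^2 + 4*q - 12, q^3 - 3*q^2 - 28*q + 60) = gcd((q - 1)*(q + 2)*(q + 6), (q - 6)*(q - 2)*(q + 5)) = 1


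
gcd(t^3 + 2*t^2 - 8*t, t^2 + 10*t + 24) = t + 4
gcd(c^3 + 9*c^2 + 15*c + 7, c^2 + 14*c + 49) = c + 7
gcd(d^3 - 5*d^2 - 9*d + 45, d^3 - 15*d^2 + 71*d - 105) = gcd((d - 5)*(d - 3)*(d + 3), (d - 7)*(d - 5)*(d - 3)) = d^2 - 8*d + 15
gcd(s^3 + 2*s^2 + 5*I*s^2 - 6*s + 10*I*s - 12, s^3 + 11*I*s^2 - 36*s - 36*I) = s^2 + 5*I*s - 6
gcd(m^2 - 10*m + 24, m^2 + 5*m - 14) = 1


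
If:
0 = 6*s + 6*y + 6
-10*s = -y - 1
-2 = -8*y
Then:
No Solution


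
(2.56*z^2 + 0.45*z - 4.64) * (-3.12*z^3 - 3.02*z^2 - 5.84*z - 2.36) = -7.9872*z^5 - 9.1352*z^4 - 1.8326*z^3 + 5.3432*z^2 + 26.0356*z + 10.9504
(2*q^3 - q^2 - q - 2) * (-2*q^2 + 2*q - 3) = -4*q^5 + 6*q^4 - 6*q^3 + 5*q^2 - q + 6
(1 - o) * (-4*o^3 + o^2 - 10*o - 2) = 4*o^4 - 5*o^3 + 11*o^2 - 8*o - 2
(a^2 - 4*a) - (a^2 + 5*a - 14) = 14 - 9*a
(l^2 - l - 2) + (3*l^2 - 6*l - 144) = 4*l^2 - 7*l - 146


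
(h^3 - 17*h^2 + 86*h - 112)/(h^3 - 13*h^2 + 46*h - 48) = (h - 7)/(h - 3)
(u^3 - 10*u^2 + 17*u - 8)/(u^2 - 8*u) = u - 2 + 1/u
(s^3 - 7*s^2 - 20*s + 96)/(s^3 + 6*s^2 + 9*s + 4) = (s^2 - 11*s + 24)/(s^2 + 2*s + 1)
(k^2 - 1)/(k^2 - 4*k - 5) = (k - 1)/(k - 5)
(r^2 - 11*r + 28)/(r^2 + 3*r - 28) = (r - 7)/(r + 7)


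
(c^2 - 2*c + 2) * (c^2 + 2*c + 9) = c^4 + 7*c^2 - 14*c + 18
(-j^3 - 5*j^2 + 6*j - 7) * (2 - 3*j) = 3*j^4 + 13*j^3 - 28*j^2 + 33*j - 14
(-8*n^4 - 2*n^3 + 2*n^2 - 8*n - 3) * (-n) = 8*n^5 + 2*n^4 - 2*n^3 + 8*n^2 + 3*n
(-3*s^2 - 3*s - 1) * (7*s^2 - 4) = -21*s^4 - 21*s^3 + 5*s^2 + 12*s + 4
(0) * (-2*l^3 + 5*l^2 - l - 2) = 0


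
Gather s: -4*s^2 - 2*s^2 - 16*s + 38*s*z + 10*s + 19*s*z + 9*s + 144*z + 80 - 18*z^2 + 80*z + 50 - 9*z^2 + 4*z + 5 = -6*s^2 + s*(57*z + 3) - 27*z^2 + 228*z + 135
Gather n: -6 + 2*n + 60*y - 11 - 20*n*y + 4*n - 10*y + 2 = n*(6 - 20*y) + 50*y - 15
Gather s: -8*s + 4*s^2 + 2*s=4*s^2 - 6*s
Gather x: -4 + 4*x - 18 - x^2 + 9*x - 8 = -x^2 + 13*x - 30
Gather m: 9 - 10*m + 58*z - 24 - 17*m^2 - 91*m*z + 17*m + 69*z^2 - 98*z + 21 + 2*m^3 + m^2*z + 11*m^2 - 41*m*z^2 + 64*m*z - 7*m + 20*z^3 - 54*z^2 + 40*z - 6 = 2*m^3 + m^2*(z - 6) + m*(-41*z^2 - 27*z) + 20*z^3 + 15*z^2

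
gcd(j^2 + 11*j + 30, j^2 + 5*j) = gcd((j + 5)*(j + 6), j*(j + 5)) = j + 5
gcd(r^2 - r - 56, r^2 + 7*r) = r + 7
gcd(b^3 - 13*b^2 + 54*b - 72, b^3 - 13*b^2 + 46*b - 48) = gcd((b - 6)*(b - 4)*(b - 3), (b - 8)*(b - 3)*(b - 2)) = b - 3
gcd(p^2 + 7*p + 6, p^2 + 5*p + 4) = p + 1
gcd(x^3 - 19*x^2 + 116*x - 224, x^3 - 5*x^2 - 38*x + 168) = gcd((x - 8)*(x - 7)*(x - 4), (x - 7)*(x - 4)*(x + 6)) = x^2 - 11*x + 28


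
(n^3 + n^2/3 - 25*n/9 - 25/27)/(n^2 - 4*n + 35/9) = (9*n^2 + 18*n + 5)/(3*(3*n - 7))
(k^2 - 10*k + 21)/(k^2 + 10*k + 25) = (k^2 - 10*k + 21)/(k^2 + 10*k + 25)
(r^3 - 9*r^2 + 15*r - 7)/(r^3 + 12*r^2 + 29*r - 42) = (r^2 - 8*r + 7)/(r^2 + 13*r + 42)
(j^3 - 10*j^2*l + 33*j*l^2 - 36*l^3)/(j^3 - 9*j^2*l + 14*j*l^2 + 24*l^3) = (j^2 - 6*j*l + 9*l^2)/(j^2 - 5*j*l - 6*l^2)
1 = 1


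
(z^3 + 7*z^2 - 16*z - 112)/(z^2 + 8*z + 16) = (z^2 + 3*z - 28)/(z + 4)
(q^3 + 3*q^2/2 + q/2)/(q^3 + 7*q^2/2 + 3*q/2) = (q + 1)/(q + 3)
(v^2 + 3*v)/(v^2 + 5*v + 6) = v/(v + 2)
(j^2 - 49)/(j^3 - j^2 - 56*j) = (j - 7)/(j*(j - 8))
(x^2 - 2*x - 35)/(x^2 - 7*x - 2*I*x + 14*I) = (x + 5)/(x - 2*I)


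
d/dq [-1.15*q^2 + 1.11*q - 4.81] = 1.11 - 2.3*q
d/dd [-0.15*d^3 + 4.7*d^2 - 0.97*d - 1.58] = -0.45*d^2 + 9.4*d - 0.97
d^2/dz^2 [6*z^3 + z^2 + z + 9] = 36*z + 2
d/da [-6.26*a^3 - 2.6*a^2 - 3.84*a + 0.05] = -18.78*a^2 - 5.2*a - 3.84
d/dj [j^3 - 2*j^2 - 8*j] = 3*j^2 - 4*j - 8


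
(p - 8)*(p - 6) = p^2 - 14*p + 48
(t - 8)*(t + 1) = t^2 - 7*t - 8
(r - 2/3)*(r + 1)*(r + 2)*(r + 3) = r^4 + 16*r^3/3 + 7*r^2 - 4*r/3 - 4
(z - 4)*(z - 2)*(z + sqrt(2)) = z^3 - 6*z^2 + sqrt(2)*z^2 - 6*sqrt(2)*z + 8*z + 8*sqrt(2)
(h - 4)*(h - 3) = h^2 - 7*h + 12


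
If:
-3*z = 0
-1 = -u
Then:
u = 1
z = 0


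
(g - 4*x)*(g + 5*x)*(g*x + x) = g^3*x + g^2*x^2 + g^2*x - 20*g*x^3 + g*x^2 - 20*x^3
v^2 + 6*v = v*(v + 6)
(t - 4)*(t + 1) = t^2 - 3*t - 4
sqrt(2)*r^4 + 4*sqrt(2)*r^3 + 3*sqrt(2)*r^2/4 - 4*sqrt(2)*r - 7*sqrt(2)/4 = (r - 1)*(r + 1)*(r + 7/2)*(sqrt(2)*r + sqrt(2)/2)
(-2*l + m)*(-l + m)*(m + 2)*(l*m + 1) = 2*l^3*m^2 + 4*l^3*m - 3*l^2*m^3 - 6*l^2*m^2 + 2*l^2*m + 4*l^2 + l*m^4 + 2*l*m^3 - 3*l*m^2 - 6*l*m + m^3 + 2*m^2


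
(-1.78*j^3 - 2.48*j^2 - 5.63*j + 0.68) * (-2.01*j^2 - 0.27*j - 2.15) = 3.5778*j^5 + 5.4654*j^4 + 15.8129*j^3 + 5.4853*j^2 + 11.9209*j - 1.462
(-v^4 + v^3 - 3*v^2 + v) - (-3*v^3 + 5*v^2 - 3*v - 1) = -v^4 + 4*v^3 - 8*v^2 + 4*v + 1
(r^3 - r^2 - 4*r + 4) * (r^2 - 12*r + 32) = r^5 - 13*r^4 + 40*r^3 + 20*r^2 - 176*r + 128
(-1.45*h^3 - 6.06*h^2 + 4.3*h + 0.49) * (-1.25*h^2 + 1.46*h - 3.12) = 1.8125*h^5 + 5.458*h^4 - 9.6986*h^3 + 24.5727*h^2 - 12.7006*h - 1.5288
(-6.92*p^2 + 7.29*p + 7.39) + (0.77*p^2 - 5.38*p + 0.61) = -6.15*p^2 + 1.91*p + 8.0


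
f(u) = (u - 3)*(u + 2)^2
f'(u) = (u - 3)*(2*u + 4) + (u + 2)^2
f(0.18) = -13.40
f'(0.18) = -7.54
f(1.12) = -18.30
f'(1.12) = -2.00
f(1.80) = -17.33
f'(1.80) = 5.32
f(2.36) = -12.17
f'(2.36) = 13.43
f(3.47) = 14.06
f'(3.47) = 35.06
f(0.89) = -17.62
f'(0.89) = -3.84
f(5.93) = 184.25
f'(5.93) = 109.35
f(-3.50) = -14.62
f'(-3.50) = 21.75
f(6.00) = 192.00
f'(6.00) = 112.00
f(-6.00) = -144.00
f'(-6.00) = 88.00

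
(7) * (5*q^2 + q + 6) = 35*q^2 + 7*q + 42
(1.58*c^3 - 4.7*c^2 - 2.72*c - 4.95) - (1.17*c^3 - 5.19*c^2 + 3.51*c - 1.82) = 0.41*c^3 + 0.49*c^2 - 6.23*c - 3.13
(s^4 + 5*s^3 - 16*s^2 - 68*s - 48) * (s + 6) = s^5 + 11*s^4 + 14*s^3 - 164*s^2 - 456*s - 288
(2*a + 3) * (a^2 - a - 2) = 2*a^3 + a^2 - 7*a - 6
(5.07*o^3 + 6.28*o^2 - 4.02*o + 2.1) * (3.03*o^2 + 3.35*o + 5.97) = 15.3621*o^5 + 36.0129*o^4 + 39.1253*o^3 + 30.3876*o^2 - 16.9644*o + 12.537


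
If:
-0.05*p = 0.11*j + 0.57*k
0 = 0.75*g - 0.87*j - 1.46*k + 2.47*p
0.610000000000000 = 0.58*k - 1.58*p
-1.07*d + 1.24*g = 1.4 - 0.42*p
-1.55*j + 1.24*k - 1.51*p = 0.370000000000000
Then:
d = 0.21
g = 1.44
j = 0.14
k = 0.01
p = -0.38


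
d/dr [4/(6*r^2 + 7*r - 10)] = 4*(-12*r - 7)/(6*r^2 + 7*r - 10)^2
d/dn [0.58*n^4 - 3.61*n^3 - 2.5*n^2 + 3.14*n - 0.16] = 2.32*n^3 - 10.83*n^2 - 5.0*n + 3.14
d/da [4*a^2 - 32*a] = 8*a - 32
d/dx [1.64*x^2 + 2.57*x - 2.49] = 3.28*x + 2.57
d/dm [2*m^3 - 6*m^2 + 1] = 6*m*(m - 2)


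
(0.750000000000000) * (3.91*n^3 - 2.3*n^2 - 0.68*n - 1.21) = 2.9325*n^3 - 1.725*n^2 - 0.51*n - 0.9075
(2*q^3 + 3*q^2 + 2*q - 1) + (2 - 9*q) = 2*q^3 + 3*q^2 - 7*q + 1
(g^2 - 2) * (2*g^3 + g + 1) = 2*g^5 - 3*g^3 + g^2 - 2*g - 2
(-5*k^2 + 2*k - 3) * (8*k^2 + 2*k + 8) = -40*k^4 + 6*k^3 - 60*k^2 + 10*k - 24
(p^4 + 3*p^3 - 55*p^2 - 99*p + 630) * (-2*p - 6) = -2*p^5 - 12*p^4 + 92*p^3 + 528*p^2 - 666*p - 3780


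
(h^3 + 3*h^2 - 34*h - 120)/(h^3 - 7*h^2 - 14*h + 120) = (h + 5)/(h - 5)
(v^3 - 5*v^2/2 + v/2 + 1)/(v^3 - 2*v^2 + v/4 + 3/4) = 2*(v - 2)/(2*v - 3)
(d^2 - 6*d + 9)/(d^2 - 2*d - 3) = (d - 3)/(d + 1)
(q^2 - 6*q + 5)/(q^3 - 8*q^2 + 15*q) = (q - 1)/(q*(q - 3))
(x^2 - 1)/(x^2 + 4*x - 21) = (x^2 - 1)/(x^2 + 4*x - 21)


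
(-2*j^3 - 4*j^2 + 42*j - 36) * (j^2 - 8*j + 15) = -2*j^5 + 12*j^4 + 44*j^3 - 432*j^2 + 918*j - 540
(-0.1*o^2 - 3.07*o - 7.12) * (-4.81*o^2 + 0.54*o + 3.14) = 0.481*o^4 + 14.7127*o^3 + 32.2754*o^2 - 13.4846*o - 22.3568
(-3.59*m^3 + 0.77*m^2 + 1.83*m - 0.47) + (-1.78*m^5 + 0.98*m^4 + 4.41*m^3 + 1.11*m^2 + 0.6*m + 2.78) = -1.78*m^5 + 0.98*m^4 + 0.82*m^3 + 1.88*m^2 + 2.43*m + 2.31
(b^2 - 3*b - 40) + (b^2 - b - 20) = 2*b^2 - 4*b - 60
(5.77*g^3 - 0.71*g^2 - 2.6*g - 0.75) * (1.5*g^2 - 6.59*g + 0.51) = 8.655*g^5 - 39.0893*g^4 + 3.7216*g^3 + 15.6469*g^2 + 3.6165*g - 0.3825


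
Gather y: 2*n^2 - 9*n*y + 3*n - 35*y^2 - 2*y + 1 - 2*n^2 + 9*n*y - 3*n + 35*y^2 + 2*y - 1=0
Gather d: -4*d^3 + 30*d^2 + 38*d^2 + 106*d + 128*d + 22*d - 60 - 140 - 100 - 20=-4*d^3 + 68*d^2 + 256*d - 320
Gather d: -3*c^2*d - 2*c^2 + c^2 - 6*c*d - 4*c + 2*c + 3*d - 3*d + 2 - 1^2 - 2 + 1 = -c^2 - 2*c + d*(-3*c^2 - 6*c)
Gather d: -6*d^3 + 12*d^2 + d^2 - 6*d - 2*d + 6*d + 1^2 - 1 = -6*d^3 + 13*d^2 - 2*d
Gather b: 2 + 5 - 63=-56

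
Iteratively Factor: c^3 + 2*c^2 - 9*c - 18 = (c - 3)*(c^2 + 5*c + 6) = (c - 3)*(c + 2)*(c + 3)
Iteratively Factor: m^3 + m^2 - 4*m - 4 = (m - 2)*(m^2 + 3*m + 2) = (m - 2)*(m + 2)*(m + 1)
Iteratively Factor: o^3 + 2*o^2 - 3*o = (o - 1)*(o^2 + 3*o) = o*(o - 1)*(o + 3)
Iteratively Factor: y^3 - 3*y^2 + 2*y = (y)*(y^2 - 3*y + 2) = y*(y - 1)*(y - 2)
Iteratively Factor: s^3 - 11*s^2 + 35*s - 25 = (s - 5)*(s^2 - 6*s + 5) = (s - 5)*(s - 1)*(s - 5)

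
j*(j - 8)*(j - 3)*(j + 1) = j^4 - 10*j^3 + 13*j^2 + 24*j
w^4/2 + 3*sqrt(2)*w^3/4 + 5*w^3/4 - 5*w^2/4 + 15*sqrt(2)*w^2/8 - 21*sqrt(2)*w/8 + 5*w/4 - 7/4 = (w/2 + sqrt(2)/2)*(w - 1)*(w + 7/2)*(w + sqrt(2)/2)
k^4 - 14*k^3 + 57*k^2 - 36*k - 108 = (k - 6)^2*(k - 3)*(k + 1)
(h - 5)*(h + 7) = h^2 + 2*h - 35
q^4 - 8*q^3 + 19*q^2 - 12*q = q*(q - 4)*(q - 3)*(q - 1)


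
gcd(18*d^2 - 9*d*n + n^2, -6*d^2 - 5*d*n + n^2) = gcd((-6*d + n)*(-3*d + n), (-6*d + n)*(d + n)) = 6*d - n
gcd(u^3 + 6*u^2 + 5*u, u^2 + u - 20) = u + 5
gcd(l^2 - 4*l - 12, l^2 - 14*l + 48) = l - 6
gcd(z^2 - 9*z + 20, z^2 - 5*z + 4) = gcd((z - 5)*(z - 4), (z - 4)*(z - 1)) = z - 4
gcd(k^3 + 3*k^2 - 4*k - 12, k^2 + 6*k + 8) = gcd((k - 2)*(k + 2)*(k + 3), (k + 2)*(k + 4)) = k + 2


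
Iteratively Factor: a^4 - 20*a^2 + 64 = (a + 2)*(a^3 - 2*a^2 - 16*a + 32) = (a - 4)*(a + 2)*(a^2 + 2*a - 8) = (a - 4)*(a + 2)*(a + 4)*(a - 2)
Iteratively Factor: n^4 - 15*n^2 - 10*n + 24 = (n - 1)*(n^3 + n^2 - 14*n - 24) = (n - 1)*(n + 3)*(n^2 - 2*n - 8) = (n - 4)*(n - 1)*(n + 3)*(n + 2)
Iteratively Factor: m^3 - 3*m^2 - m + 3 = (m - 1)*(m^2 - 2*m - 3) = (m - 1)*(m + 1)*(m - 3)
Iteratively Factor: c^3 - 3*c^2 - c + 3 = (c - 3)*(c^2 - 1) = (c - 3)*(c + 1)*(c - 1)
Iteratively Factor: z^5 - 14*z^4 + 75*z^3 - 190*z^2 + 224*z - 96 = (z - 4)*(z^4 - 10*z^3 + 35*z^2 - 50*z + 24) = (z - 4)*(z - 3)*(z^3 - 7*z^2 + 14*z - 8) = (z - 4)^2*(z - 3)*(z^2 - 3*z + 2) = (z - 4)^2*(z - 3)*(z - 1)*(z - 2)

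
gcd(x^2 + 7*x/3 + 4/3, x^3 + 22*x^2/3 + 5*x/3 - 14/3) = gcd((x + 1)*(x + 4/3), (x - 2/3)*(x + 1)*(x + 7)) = x + 1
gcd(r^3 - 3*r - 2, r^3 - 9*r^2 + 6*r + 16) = r^2 - r - 2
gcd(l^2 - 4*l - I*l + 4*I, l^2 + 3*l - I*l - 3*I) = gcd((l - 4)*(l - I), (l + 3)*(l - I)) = l - I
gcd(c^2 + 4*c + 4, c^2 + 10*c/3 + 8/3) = c + 2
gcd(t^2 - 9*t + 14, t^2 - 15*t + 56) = t - 7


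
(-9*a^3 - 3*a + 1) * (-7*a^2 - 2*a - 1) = 63*a^5 + 18*a^4 + 30*a^3 - a^2 + a - 1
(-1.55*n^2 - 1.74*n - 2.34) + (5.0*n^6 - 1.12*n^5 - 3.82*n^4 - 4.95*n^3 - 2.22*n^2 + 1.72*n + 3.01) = 5.0*n^6 - 1.12*n^5 - 3.82*n^4 - 4.95*n^3 - 3.77*n^2 - 0.02*n + 0.67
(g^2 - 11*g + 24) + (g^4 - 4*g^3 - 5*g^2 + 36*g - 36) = g^4 - 4*g^3 - 4*g^2 + 25*g - 12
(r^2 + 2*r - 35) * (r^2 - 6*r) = r^4 - 4*r^3 - 47*r^2 + 210*r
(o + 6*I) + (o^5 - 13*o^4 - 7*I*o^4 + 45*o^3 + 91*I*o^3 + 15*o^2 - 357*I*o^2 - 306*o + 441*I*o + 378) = o^5 - 13*o^4 - 7*I*o^4 + 45*o^3 + 91*I*o^3 + 15*o^2 - 357*I*o^2 - 305*o + 441*I*o + 378 + 6*I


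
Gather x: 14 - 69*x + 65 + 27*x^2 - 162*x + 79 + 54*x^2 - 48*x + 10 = 81*x^2 - 279*x + 168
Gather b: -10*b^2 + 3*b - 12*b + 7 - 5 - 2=-10*b^2 - 9*b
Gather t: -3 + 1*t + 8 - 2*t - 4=1 - t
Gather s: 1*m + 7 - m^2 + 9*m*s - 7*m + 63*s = -m^2 - 6*m + s*(9*m + 63) + 7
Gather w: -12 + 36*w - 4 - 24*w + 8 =12*w - 8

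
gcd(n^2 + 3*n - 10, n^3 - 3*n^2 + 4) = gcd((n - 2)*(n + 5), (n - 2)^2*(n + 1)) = n - 2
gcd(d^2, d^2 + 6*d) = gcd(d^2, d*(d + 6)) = d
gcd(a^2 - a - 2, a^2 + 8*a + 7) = a + 1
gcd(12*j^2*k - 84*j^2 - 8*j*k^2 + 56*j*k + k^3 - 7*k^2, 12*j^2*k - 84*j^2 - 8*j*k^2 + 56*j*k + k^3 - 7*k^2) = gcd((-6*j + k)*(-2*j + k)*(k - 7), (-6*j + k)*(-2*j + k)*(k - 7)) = 12*j^2*k - 84*j^2 - 8*j*k^2 + 56*j*k + k^3 - 7*k^2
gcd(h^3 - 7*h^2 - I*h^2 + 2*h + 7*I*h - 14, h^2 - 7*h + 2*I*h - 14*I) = h - 7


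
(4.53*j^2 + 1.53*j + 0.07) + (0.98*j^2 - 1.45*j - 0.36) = 5.51*j^2 + 0.0800000000000001*j - 0.29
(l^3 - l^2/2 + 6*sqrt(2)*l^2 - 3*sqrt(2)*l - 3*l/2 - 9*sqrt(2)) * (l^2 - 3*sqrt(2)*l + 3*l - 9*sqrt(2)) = l^5 + 5*l^4/2 + 3*sqrt(2)*l^4 - 39*l^3 + 15*sqrt(2)*l^3/2 - 189*l^2/2 - 9*sqrt(2)*l^2 - 27*sqrt(2)*l/2 + 108*l + 162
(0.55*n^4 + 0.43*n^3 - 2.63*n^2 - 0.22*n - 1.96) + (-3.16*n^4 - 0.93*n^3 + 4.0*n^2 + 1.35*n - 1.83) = -2.61*n^4 - 0.5*n^3 + 1.37*n^2 + 1.13*n - 3.79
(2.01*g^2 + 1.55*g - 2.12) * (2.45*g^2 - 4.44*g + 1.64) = 4.9245*g^4 - 5.1269*g^3 - 8.7796*g^2 + 11.9548*g - 3.4768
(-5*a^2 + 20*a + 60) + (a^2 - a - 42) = -4*a^2 + 19*a + 18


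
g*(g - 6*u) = g^2 - 6*g*u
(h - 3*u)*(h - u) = h^2 - 4*h*u + 3*u^2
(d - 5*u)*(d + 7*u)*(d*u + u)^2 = d^4*u^2 + 2*d^3*u^3 + 2*d^3*u^2 - 35*d^2*u^4 + 4*d^2*u^3 + d^2*u^2 - 70*d*u^4 + 2*d*u^3 - 35*u^4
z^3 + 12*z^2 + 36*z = z*(z + 6)^2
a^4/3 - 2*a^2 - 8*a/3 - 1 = (a/3 + 1/3)*(a - 3)*(a + 1)^2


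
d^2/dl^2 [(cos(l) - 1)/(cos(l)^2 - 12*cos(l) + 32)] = (-9*(1 - cos(2*l))^2*cos(l)/4 - 2*(1 - cos(2*l))^2 - 641*cos(l) - 195*cos(2*l) + 75*cos(3*l)/2 + cos(5*l)/2 + 357)/((cos(l) - 8)^3*(cos(l) - 4)^3)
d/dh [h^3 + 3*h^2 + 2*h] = 3*h^2 + 6*h + 2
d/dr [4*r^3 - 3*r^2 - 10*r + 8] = 12*r^2 - 6*r - 10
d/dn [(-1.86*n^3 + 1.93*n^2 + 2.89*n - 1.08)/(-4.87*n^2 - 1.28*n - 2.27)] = (9.0582*n^4 + 4.7616*n^3 + 24.2705*n^2 - 19.2814*n - 7.9427)/(23.7169*n^4 + 12.4672*n^3 + 23.7482*n^2 + 5.8112*n + 5.1529)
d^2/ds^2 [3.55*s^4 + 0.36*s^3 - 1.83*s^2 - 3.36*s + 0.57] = 42.6*s^2 + 2.16*s - 3.66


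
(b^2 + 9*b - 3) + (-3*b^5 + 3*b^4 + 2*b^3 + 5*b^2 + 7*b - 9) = -3*b^5 + 3*b^4 + 2*b^3 + 6*b^2 + 16*b - 12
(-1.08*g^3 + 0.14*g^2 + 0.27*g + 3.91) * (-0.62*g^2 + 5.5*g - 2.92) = 0.6696*g^5 - 6.0268*g^4 + 3.7562*g^3 - 1.348*g^2 + 20.7166*g - 11.4172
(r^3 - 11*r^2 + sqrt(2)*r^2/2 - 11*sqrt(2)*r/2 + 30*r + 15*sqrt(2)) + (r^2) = r^3 - 10*r^2 + sqrt(2)*r^2/2 - 11*sqrt(2)*r/2 + 30*r + 15*sqrt(2)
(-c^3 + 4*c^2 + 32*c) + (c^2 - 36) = -c^3 + 5*c^2 + 32*c - 36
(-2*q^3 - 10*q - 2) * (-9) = 18*q^3 + 90*q + 18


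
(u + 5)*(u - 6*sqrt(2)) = u^2 - 6*sqrt(2)*u + 5*u - 30*sqrt(2)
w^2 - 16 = (w - 4)*(w + 4)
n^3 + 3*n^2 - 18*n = n*(n - 3)*(n + 6)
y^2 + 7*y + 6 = (y + 1)*(y + 6)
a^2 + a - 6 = (a - 2)*(a + 3)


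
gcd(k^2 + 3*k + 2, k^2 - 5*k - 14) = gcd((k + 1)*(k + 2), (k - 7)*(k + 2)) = k + 2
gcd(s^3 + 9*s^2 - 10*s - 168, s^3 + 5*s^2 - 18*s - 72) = s^2 + 2*s - 24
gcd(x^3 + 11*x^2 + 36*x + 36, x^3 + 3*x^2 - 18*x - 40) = x + 2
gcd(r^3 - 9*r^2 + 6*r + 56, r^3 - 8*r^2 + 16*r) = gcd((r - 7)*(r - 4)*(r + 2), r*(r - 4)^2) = r - 4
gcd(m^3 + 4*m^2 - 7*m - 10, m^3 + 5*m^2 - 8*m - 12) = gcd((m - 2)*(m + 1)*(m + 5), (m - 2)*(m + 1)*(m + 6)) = m^2 - m - 2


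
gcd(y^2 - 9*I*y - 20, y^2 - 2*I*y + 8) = y - 4*I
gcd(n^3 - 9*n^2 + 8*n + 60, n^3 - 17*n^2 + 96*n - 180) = n^2 - 11*n + 30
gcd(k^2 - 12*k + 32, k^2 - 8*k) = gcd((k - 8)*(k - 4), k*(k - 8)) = k - 8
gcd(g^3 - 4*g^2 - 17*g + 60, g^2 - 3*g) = g - 3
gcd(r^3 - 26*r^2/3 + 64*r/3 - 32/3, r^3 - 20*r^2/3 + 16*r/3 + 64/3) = r^2 - 8*r + 16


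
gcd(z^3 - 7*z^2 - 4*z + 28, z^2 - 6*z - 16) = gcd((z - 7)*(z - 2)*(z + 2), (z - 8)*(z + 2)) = z + 2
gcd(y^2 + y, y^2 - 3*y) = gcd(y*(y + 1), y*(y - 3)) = y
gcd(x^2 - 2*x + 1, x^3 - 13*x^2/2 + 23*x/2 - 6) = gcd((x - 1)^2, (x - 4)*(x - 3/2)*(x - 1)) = x - 1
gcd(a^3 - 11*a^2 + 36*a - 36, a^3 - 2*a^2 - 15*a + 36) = a - 3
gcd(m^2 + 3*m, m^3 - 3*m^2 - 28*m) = m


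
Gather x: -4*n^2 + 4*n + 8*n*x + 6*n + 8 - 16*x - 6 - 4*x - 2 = -4*n^2 + 10*n + x*(8*n - 20)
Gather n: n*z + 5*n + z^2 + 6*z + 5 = n*(z + 5) + z^2 + 6*z + 5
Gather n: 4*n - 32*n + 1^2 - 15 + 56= 42 - 28*n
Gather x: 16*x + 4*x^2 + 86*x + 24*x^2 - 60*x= 28*x^2 + 42*x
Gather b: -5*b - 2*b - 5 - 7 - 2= -7*b - 14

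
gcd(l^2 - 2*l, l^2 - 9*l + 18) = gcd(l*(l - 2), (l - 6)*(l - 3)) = 1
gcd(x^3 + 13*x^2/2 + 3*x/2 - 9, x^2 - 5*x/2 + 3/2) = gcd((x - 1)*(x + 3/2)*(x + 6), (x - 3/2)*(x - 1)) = x - 1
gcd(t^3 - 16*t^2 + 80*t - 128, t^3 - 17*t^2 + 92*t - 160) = t^2 - 12*t + 32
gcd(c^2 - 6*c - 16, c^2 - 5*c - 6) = 1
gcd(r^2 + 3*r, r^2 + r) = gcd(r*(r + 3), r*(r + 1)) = r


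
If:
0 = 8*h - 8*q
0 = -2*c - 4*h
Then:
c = -2*q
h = q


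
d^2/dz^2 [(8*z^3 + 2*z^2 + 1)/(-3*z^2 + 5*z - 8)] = 2*(-38*z^3 + 1077*z^2 - 1491*z - 129)/(27*z^6 - 135*z^5 + 441*z^4 - 845*z^3 + 1176*z^2 - 960*z + 512)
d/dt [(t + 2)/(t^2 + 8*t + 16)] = -t/(t^3 + 12*t^2 + 48*t + 64)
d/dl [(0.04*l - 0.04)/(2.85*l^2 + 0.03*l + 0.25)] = (0.114*l^2 + 0.0012*l + 0.01)*(2.85*l^2 + 0.03*l - (l - 1)*(5.7*l + 0.03) + 0.25)/(2.85*l^2 + 0.03*l + 0.25)^3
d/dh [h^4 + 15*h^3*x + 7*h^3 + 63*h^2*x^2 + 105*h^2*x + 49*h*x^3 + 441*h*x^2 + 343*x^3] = 4*h^3 + 45*h^2*x + 21*h^2 + 126*h*x^2 + 210*h*x + 49*x^3 + 441*x^2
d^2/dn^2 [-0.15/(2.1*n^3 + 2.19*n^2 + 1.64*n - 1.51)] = ((1.89*n + 0.657)*(2.1*n^3 + 2.19*n^2 + 1.64*n - 1.51) - 0.15*(6.3*n^2 + 4.38*n + 1.64)*(12.6*n^2 + 8.76*n + 3.28))/(2.1*n^3 + 2.19*n^2 + 1.64*n - 1.51)^3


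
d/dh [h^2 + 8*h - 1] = 2*h + 8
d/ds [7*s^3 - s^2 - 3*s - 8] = 21*s^2 - 2*s - 3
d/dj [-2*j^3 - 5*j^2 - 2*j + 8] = -6*j^2 - 10*j - 2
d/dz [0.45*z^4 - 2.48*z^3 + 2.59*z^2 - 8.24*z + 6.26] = 1.8*z^3 - 7.44*z^2 + 5.18*z - 8.24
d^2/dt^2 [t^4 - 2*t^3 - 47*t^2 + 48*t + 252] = 12*t^2 - 12*t - 94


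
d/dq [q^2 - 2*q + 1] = 2*q - 2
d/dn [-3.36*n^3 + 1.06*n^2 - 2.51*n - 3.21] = -10.08*n^2 + 2.12*n - 2.51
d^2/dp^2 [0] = 0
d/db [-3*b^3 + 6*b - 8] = 6 - 9*b^2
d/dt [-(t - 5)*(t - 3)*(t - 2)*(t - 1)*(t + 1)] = -5*t^4 + 40*t^3 - 90*t^2 + 40*t + 31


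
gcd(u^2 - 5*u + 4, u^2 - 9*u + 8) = u - 1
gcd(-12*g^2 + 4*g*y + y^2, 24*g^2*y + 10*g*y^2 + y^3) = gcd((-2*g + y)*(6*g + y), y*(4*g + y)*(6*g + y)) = 6*g + y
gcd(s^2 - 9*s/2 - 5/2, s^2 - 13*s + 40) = s - 5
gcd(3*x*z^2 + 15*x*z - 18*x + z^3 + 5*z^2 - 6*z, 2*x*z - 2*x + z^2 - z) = z - 1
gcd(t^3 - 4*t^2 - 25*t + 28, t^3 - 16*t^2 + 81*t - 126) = t - 7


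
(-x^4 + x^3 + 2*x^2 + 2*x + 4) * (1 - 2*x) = 2*x^5 - 3*x^4 - 3*x^3 - 2*x^2 - 6*x + 4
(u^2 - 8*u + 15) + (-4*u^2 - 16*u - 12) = -3*u^2 - 24*u + 3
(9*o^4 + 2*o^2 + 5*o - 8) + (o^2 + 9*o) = 9*o^4 + 3*o^2 + 14*o - 8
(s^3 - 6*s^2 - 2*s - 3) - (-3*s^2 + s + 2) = s^3 - 3*s^2 - 3*s - 5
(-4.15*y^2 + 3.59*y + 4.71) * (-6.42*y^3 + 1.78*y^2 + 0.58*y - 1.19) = 26.643*y^5 - 30.4348*y^4 - 26.255*y^3 + 15.4045*y^2 - 1.5403*y - 5.6049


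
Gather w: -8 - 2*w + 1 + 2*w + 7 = 0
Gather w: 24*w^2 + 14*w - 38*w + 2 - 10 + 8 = 24*w^2 - 24*w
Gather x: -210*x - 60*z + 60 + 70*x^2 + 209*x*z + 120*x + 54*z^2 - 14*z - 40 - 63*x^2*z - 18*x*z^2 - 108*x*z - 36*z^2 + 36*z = x^2*(70 - 63*z) + x*(-18*z^2 + 101*z - 90) + 18*z^2 - 38*z + 20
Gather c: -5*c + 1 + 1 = 2 - 5*c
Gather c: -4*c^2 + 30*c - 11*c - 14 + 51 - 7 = -4*c^2 + 19*c + 30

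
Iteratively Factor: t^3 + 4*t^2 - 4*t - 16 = (t + 4)*(t^2 - 4) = (t - 2)*(t + 4)*(t + 2)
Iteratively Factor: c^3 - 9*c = (c + 3)*(c^2 - 3*c) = (c - 3)*(c + 3)*(c)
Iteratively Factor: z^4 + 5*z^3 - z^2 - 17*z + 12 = (z + 4)*(z^3 + z^2 - 5*z + 3) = (z - 1)*(z + 4)*(z^2 + 2*z - 3) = (z - 1)^2*(z + 4)*(z + 3)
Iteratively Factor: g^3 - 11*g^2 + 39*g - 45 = (g - 5)*(g^2 - 6*g + 9) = (g - 5)*(g - 3)*(g - 3)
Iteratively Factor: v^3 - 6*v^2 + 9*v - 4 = (v - 1)*(v^2 - 5*v + 4) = (v - 4)*(v - 1)*(v - 1)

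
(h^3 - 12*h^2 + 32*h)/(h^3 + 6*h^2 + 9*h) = (h^2 - 12*h + 32)/(h^2 + 6*h + 9)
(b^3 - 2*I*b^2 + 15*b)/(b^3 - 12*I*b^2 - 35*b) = (b + 3*I)/(b - 7*I)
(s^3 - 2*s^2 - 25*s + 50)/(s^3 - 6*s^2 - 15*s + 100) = (s^2 + 3*s - 10)/(s^2 - s - 20)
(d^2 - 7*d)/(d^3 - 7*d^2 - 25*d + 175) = d/(d^2 - 25)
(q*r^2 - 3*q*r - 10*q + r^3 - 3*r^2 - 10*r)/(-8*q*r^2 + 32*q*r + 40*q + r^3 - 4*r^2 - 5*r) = (-q*r - 2*q - r^2 - 2*r)/(8*q*r + 8*q - r^2 - r)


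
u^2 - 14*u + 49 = (u - 7)^2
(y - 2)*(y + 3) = y^2 + y - 6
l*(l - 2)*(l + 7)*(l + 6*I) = l^4 + 5*l^3 + 6*I*l^3 - 14*l^2 + 30*I*l^2 - 84*I*l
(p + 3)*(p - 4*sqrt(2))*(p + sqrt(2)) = p^3 - 3*sqrt(2)*p^2 + 3*p^2 - 9*sqrt(2)*p - 8*p - 24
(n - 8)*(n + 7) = n^2 - n - 56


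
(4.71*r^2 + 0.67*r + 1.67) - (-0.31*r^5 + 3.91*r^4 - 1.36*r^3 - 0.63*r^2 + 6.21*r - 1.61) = 0.31*r^5 - 3.91*r^4 + 1.36*r^3 + 5.34*r^2 - 5.54*r + 3.28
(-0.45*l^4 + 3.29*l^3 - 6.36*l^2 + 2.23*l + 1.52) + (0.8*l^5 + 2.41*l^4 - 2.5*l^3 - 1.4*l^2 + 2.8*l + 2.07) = 0.8*l^5 + 1.96*l^4 + 0.79*l^3 - 7.76*l^2 + 5.03*l + 3.59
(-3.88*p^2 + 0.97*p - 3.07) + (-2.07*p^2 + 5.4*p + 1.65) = -5.95*p^2 + 6.37*p - 1.42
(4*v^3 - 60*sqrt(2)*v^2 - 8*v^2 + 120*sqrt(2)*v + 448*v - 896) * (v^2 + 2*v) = 4*v^5 - 60*sqrt(2)*v^4 + 432*v^3 + 240*sqrt(2)*v^2 - 1792*v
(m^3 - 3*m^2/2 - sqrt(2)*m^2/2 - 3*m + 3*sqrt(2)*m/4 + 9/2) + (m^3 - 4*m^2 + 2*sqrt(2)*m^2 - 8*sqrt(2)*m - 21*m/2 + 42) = 2*m^3 - 11*m^2/2 + 3*sqrt(2)*m^2/2 - 27*m/2 - 29*sqrt(2)*m/4 + 93/2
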